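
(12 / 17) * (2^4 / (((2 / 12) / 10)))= 11520 / 17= 677.65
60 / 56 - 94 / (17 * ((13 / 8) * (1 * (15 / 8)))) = -34499 / 46410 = -0.74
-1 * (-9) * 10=90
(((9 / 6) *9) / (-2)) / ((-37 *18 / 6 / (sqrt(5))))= 9 *sqrt(5) / 148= 0.14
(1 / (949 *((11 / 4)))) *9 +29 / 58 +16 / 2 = 177535 / 20878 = 8.50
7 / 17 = 0.41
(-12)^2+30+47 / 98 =17099 / 98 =174.48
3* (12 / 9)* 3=12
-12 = -12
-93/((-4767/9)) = 279/1589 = 0.18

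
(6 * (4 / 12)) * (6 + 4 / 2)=16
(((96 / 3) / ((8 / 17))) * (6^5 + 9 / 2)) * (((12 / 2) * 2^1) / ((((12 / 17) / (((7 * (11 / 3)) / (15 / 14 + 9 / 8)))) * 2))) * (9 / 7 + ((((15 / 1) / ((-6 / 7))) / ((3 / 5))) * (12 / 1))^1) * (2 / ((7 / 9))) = -1932038572464 / 41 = -47122892011.32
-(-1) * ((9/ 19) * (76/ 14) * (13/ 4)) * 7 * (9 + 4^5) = 120861/ 2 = 60430.50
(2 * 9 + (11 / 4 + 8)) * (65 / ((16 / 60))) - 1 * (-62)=113117 / 16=7069.81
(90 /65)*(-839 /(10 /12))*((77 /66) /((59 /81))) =-8562834 /3835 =-2232.81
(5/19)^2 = 25/361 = 0.07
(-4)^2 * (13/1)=208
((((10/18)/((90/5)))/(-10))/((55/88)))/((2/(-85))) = 17/81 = 0.21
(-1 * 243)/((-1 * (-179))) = -243/179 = -1.36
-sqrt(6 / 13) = -sqrt(78) / 13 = -0.68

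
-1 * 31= -31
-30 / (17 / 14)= -420 / 17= -24.71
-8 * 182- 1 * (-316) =-1140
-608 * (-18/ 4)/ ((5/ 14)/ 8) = 306432/ 5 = 61286.40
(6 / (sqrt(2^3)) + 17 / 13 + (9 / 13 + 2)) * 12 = 18 * sqrt(2) + 48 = 73.46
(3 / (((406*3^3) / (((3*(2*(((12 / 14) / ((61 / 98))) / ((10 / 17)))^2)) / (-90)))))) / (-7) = 0.00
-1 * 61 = -61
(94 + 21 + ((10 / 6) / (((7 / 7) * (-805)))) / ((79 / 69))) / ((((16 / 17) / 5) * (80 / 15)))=8108235 / 70784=114.55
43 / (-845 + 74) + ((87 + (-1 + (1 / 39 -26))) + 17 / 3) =657875 / 10023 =65.64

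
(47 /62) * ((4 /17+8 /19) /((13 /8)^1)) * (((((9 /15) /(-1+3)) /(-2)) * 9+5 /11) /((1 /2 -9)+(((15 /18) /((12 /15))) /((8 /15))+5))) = 125626112 /708770205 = 0.18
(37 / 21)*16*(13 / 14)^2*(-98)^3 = -68632928 / 3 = -22877642.67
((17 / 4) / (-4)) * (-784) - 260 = 573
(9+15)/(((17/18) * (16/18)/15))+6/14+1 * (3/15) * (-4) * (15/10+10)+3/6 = 500457/1190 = 420.55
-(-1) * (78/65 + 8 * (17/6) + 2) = 388/15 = 25.87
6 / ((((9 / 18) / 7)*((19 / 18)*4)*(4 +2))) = 63 / 19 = 3.32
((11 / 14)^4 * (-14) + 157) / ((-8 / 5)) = -2080835 / 21952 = -94.79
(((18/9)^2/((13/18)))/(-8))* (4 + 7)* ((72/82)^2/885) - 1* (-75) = 483454857/6446635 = 74.99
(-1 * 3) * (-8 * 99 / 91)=2376 / 91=26.11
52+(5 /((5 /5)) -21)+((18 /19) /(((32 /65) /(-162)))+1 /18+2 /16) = -188485 /684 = -275.56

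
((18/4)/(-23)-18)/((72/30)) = -1395/184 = -7.58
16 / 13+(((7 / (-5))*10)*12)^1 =-2168 / 13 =-166.77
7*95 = 665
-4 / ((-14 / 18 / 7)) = 36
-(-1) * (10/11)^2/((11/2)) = 200/1331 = 0.15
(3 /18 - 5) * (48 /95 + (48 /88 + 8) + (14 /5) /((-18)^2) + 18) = -132845491 /1015740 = -130.79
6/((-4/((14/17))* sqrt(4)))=-21/34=-0.62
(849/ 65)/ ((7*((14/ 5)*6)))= 0.11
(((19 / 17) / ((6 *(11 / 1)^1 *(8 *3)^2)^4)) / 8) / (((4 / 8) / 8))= 19 / 17753525226156589056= 0.00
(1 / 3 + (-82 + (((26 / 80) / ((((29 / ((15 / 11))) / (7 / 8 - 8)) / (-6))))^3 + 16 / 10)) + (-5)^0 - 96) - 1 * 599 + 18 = -755.79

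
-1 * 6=-6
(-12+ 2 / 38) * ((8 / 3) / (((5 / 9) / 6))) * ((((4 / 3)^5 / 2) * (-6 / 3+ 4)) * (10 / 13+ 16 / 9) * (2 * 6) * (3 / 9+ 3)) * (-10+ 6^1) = 35465986048 / 60021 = 590892.95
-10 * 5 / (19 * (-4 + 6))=-25 / 19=-1.32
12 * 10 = 120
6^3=216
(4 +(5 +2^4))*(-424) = -10600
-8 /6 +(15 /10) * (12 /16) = -5 /24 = -0.21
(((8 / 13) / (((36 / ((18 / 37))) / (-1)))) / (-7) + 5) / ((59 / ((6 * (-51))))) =-5152734 / 198653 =-25.94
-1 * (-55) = 55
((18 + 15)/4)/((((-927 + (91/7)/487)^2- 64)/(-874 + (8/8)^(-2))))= -2277533907/271705711040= -0.01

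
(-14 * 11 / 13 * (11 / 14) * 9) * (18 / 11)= -1782 / 13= -137.08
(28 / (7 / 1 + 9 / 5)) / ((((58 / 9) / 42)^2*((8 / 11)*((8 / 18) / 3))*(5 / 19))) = 128274111 / 26912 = 4766.43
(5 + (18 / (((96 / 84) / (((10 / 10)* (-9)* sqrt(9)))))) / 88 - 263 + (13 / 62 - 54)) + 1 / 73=-316.61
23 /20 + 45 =923 /20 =46.15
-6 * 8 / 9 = -16 / 3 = -5.33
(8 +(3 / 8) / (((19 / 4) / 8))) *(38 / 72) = 41 / 9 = 4.56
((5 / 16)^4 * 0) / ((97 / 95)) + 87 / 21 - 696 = -4843 / 7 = -691.86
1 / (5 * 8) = 1 / 40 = 0.02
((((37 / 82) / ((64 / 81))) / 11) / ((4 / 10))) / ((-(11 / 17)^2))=-4330665 / 13970176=-0.31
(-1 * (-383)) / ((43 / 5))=1915 / 43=44.53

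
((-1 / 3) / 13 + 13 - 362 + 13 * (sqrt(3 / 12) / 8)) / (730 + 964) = -0.21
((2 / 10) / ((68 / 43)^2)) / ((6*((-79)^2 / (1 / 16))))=1849 / 13852024320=0.00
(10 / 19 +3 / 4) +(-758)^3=-33099482815 / 76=-435519510.72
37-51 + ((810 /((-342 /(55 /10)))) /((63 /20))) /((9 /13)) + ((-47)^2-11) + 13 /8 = 20872345 /9576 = 2179.65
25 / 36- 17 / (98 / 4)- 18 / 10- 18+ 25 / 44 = -19.23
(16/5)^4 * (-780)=-10223616/125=-81788.93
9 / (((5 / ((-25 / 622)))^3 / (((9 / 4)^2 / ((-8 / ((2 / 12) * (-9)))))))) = -273375 / 61604313088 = -0.00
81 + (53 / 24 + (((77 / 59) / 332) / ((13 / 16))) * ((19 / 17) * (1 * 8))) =2162350873 / 25973688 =83.25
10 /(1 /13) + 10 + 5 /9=1265 /9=140.56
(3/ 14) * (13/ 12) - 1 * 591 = -33083/ 56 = -590.77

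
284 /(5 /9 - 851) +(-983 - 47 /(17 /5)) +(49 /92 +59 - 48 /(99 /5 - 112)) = -2585735195373 /2759282308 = -937.10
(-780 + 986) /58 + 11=422 /29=14.55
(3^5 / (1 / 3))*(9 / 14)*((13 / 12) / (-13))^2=729 / 224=3.25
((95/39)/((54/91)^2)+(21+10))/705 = 331703/6167340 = 0.05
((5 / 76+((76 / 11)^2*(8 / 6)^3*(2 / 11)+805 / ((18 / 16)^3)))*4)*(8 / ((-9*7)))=-49387896584 / 165921129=-297.66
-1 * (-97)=97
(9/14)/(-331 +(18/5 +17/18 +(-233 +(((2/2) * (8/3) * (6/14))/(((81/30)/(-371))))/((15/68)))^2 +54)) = 295245/409928735167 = 0.00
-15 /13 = -1.15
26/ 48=13/ 24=0.54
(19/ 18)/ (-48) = -19/ 864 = -0.02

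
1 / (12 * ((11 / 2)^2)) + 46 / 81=5593 / 9801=0.57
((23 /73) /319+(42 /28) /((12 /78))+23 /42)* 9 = 60435561 /652036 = 92.69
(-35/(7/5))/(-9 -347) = 25/356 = 0.07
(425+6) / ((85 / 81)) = 34911 / 85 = 410.72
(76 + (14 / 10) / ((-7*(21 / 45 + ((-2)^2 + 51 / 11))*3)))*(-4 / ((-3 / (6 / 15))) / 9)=152188 / 33795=4.50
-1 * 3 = -3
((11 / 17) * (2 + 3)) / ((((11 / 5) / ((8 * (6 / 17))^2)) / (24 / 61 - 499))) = -1751904000 / 299693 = -5845.66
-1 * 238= -238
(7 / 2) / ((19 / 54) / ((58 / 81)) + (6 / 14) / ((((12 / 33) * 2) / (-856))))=-2842 / 409197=-0.01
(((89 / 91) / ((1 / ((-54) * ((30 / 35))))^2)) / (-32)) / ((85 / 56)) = -2335716 / 54145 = -43.14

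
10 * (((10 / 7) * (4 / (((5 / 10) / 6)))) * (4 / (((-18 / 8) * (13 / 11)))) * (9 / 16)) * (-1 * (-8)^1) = -422400 / 91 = -4641.76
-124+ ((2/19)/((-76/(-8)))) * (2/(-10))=-223824/1805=-124.00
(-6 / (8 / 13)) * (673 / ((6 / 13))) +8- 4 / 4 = -113681 / 8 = -14210.12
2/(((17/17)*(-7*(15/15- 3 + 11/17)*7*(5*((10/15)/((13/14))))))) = 663/78890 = 0.01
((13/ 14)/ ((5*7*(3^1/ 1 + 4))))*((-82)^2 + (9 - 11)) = 43693/ 1715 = 25.48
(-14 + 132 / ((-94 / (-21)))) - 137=-5711 / 47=-121.51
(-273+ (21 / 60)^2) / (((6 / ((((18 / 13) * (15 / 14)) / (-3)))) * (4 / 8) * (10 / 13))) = 46779 / 800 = 58.47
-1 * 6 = -6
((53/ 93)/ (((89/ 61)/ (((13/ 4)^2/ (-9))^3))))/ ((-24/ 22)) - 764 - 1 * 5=-227898267925037/ 296579874816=-768.42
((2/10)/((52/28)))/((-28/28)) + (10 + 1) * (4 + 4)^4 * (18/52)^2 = 4561829/845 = 5398.61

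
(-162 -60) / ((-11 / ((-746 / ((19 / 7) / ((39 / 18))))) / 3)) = -7535346 / 209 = -36054.29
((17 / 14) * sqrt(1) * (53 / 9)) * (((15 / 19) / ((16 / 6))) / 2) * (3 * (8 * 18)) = 121635 / 266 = 457.27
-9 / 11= -0.82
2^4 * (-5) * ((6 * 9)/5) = -864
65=65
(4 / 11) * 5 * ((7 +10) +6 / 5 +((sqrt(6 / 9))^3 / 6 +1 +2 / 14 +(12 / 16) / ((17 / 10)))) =20 * sqrt(6) / 297 +47086 / 1309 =36.14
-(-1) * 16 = 16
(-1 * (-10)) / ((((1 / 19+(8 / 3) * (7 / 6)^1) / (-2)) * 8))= -855 / 1082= -0.79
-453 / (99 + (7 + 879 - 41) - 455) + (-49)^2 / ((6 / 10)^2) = 9782716 / 1467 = 6668.52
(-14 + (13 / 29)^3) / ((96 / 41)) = -4636403 / 780448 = -5.94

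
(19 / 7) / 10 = 19 / 70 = 0.27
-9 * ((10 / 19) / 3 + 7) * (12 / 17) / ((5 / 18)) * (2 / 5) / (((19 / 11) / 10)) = -11661408 / 30685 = -380.04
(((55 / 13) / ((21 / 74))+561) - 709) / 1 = -36334 / 273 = -133.09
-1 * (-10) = 10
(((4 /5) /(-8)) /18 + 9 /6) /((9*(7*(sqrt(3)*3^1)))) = 269*sqrt(3) /102060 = 0.00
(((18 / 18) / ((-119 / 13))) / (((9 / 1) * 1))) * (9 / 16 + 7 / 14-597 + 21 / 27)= 7.22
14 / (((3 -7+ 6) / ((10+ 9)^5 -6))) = 17332651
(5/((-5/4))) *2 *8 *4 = -256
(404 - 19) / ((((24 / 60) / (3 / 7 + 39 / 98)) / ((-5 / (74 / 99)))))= -11026125 / 2072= -5321.49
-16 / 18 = -8 / 9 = -0.89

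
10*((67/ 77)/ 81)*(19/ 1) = 12730/ 6237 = 2.04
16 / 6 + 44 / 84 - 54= -1067 / 21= -50.81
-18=-18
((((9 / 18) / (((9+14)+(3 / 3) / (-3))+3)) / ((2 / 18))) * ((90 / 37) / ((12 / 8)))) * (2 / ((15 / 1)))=108 / 2849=0.04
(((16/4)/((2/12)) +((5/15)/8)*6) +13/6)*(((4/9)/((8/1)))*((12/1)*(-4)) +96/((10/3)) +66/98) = 6245851/8820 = 708.15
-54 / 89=-0.61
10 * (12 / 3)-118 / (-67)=2798 / 67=41.76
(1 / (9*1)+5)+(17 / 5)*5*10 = 1576 / 9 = 175.11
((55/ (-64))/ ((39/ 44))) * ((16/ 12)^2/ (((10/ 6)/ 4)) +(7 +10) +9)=-27467/ 936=-29.35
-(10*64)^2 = -409600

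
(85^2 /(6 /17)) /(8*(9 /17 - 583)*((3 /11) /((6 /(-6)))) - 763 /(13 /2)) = 298587575 /16824372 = 17.75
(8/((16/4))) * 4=8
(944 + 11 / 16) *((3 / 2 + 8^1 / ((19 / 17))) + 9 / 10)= 686221 / 76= 9029.22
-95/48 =-1.98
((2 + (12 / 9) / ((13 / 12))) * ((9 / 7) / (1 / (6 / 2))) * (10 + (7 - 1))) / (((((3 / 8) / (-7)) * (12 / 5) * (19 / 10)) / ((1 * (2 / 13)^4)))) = -3225600 / 7054567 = -0.46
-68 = -68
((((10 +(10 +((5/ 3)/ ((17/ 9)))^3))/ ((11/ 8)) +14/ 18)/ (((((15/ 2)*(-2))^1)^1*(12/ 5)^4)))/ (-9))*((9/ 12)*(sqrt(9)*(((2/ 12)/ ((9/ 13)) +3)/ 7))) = 24050065625/ 6535547099136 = 0.00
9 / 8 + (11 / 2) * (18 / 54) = 71 / 24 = 2.96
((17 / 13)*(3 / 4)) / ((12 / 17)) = 289 / 208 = 1.39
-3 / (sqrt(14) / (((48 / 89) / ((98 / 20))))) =-720 *sqrt(14) / 30527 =-0.09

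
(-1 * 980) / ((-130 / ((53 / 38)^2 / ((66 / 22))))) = 137641 / 28158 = 4.89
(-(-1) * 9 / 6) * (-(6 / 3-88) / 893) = 129 / 893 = 0.14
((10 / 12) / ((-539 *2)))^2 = 25 / 41835024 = 0.00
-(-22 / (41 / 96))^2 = -4460544 / 1681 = -2653.51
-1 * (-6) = 6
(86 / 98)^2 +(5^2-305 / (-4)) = 979801 / 9604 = 102.02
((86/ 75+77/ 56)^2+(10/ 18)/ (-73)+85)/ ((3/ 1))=2400709337/ 78840000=30.45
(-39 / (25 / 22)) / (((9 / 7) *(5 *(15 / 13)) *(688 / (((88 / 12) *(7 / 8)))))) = -1002001 / 23220000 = -0.04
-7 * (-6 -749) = 5285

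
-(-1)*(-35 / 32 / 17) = -35 / 544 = -0.06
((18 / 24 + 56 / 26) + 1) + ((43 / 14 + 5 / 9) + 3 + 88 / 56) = 39647 / 3276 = 12.10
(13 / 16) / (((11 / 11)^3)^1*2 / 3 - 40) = -39 / 1888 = -0.02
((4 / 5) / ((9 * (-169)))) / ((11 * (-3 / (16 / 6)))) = 32 / 752895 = 0.00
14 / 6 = 7 / 3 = 2.33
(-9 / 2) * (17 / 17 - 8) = 63 / 2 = 31.50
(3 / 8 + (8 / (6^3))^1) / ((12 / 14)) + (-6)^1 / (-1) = 8399 / 1296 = 6.48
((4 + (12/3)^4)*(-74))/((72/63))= -16835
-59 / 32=-1.84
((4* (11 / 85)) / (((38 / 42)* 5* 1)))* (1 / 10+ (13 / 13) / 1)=5082 / 40375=0.13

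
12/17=0.71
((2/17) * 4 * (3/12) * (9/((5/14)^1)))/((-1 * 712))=-63/15130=-0.00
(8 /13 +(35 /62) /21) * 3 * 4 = 3106 /403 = 7.71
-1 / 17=-0.06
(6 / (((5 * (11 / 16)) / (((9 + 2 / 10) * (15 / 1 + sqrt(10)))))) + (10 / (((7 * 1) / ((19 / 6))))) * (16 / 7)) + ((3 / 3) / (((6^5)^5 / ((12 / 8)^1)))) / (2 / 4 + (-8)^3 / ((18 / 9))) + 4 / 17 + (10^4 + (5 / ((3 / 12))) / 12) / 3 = 4416 * sqrt(10) / 275 + 113637205295389684065028269679 / 31694985388219912201175040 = 3636.12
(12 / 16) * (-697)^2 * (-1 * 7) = -10201989 / 4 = -2550497.25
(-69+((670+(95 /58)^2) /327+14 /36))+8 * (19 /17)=-3232160387 /56101428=-57.61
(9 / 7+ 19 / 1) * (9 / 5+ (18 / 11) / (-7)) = 85626 / 2695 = 31.77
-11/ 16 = -0.69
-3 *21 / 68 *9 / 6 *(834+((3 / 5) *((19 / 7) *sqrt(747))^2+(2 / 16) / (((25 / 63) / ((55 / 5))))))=-1095314319 / 190400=-5752.70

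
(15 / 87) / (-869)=-5 / 25201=-0.00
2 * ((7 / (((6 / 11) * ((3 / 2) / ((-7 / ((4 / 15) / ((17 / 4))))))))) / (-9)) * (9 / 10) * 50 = 229075 / 24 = 9544.79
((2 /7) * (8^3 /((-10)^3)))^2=16384 /765625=0.02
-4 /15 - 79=-1189 /15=-79.27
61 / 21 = 2.90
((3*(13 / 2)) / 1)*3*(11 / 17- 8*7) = -110097 / 34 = -3238.15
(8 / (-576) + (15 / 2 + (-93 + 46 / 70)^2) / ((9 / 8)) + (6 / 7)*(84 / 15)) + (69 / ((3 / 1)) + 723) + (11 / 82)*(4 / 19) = 190943951903 / 22902600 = 8337.22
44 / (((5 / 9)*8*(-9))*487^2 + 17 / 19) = -836 / 180248423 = -0.00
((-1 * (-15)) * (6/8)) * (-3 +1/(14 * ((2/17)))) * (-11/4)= 33165/448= 74.03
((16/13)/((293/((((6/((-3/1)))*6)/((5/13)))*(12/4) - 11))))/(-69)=8368/1314105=0.01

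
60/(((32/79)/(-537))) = -636345/8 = -79543.12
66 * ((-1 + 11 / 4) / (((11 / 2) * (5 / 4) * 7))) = 2.40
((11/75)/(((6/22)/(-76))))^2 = 84566416/50625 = 1670.45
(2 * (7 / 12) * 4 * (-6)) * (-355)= 9940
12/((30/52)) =104/5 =20.80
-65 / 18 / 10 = -13 / 36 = -0.36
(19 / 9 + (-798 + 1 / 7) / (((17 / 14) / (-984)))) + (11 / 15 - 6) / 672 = 36930820939 / 57120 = 646547.99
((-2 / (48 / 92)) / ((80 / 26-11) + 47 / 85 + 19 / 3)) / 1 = 25415 / 6874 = 3.70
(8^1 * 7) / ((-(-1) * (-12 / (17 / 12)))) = -119 / 18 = -6.61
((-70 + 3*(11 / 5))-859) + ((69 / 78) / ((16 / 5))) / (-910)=-349183859 / 378560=-922.40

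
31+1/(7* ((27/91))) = 850/27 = 31.48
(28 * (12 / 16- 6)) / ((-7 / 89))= 1869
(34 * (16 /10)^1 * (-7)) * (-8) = 15232 /5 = 3046.40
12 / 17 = 0.71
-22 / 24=-11 / 12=-0.92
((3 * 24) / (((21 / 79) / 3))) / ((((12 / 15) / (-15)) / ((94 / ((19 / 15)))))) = -150376500 / 133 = -1130650.38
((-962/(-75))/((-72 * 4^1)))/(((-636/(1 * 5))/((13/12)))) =6253/16485120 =0.00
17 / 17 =1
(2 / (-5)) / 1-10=-52 / 5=-10.40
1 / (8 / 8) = 1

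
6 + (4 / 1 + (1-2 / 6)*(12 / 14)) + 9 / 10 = 803 / 70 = 11.47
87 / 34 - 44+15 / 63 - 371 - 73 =-346435 / 714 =-485.20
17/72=0.24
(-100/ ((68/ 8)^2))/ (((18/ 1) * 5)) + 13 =33773/ 2601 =12.98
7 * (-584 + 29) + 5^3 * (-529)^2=34976240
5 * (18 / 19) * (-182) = -16380 / 19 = -862.11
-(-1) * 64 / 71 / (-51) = -64 / 3621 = -0.02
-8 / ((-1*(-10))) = -4 / 5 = -0.80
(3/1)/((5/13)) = 39/5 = 7.80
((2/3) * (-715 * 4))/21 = -5720/63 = -90.79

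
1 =1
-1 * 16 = -16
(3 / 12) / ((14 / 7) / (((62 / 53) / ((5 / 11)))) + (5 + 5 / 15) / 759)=0.32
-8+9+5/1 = 6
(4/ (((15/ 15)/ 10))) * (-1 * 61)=-2440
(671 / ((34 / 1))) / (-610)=-11 / 340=-0.03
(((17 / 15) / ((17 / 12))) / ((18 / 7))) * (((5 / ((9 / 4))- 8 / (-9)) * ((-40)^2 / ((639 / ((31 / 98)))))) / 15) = 7936 / 155277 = 0.05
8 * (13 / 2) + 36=88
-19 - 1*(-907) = 888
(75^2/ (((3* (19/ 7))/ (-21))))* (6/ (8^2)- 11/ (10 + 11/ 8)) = 100130625/ 7904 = 12668.35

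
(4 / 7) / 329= 4 / 2303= 0.00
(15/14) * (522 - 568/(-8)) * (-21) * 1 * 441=-11768085/2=-5884042.50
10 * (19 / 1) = 190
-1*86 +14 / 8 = -337 / 4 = -84.25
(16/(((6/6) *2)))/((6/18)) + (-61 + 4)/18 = 125/6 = 20.83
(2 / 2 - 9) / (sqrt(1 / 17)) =-8*sqrt(17) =-32.98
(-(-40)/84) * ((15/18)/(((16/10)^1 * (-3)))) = -0.08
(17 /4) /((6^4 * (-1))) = -17 /5184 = -0.00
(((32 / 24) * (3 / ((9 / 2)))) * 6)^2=256 / 9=28.44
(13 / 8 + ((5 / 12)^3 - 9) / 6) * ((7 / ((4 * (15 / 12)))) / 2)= 9947 / 103680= 0.10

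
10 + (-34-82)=-106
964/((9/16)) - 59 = 14893/9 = 1654.78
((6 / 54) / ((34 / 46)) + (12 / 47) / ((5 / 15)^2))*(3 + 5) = 140840 / 7191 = 19.59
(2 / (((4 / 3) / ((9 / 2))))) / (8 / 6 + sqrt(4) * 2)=81 / 64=1.27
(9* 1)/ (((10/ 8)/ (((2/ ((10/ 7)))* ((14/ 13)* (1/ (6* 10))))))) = 294/ 1625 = 0.18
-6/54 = -1/9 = -0.11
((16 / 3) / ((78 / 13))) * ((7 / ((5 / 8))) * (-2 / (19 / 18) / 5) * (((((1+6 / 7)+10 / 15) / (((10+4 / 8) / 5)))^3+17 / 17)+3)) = -125937019904 / 5819843925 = -21.64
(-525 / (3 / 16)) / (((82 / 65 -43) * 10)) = 6.71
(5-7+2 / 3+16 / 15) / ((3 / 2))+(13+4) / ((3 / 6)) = 1522 / 45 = 33.82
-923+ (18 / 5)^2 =-22751 / 25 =-910.04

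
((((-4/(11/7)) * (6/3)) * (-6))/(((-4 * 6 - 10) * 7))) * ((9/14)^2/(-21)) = 162/64141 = 0.00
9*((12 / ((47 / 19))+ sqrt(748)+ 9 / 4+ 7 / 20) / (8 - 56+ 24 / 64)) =-48*sqrt(187) / 127 - 42024 / 29845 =-6.58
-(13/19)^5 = -371293/2476099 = -0.15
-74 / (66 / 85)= -3145 / 33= -95.30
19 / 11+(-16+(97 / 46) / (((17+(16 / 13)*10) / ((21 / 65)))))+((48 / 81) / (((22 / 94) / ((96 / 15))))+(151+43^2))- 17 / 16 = 138867878243 / 69402960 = 2000.89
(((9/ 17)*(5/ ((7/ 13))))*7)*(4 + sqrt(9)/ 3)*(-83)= -242775/ 17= -14280.88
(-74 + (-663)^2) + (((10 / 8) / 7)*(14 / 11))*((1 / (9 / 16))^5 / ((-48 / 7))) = 856406281535 / 1948617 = 439494.41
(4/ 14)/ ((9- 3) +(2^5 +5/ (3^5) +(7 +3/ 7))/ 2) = 0.01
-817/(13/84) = -68628/13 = -5279.08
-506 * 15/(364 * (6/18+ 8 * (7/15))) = -56925/11102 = -5.13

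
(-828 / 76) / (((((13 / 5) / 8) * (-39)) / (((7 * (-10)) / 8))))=-24150 / 3211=-7.52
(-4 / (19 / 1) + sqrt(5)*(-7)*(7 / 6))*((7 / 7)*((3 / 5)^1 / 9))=-49*sqrt(5) / 90 - 4 / 285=-1.23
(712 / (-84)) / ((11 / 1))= -178 / 231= -0.77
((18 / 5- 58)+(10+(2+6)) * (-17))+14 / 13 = -23356 / 65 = -359.32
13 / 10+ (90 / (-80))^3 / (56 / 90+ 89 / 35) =0.85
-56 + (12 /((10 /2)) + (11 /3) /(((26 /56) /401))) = 607088 /195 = 3113.27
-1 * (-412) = 412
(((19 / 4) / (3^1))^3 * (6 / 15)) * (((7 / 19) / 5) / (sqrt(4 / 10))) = 2527 * sqrt(10) / 43200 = 0.18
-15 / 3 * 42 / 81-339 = -9223 / 27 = -341.59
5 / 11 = 0.45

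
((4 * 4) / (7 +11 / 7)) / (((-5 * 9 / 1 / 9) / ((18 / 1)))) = -168 / 25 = -6.72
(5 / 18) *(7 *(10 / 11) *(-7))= -1225 / 99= -12.37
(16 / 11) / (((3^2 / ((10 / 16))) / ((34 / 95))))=68 / 1881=0.04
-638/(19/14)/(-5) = 8932/95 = 94.02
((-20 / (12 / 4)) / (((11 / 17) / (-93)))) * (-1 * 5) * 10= -47909.09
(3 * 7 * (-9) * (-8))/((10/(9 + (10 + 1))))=3024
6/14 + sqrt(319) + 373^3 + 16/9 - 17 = sqrt(319) + 3269391439/63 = 51895120.07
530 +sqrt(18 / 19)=3 *sqrt(38) / 19 +530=530.97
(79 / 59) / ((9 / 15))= 395 / 177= 2.23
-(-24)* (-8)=-192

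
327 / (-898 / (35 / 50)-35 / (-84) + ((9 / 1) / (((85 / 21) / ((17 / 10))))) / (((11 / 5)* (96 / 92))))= -6042960 / 23669071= -0.26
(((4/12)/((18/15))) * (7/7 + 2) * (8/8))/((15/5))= 5/18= 0.28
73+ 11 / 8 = 595 / 8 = 74.38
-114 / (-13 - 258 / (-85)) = 9690 / 847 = 11.44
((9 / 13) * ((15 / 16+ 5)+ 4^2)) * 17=4131 / 16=258.19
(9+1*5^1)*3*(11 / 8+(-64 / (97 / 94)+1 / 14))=-987117 / 388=-2544.12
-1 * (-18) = 18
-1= -1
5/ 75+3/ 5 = 2/ 3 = 0.67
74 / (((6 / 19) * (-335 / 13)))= -9139 / 1005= -9.09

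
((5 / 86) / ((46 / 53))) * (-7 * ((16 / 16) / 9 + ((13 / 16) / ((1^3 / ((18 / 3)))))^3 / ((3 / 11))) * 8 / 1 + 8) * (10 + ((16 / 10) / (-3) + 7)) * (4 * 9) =-179368496515 / 189888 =-944601.54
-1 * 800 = -800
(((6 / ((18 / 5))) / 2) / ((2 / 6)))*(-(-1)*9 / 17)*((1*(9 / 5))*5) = 405 / 34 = 11.91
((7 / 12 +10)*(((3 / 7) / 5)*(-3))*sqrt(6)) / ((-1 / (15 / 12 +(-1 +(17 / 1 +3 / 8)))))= 53721*sqrt(6) / 1120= 117.49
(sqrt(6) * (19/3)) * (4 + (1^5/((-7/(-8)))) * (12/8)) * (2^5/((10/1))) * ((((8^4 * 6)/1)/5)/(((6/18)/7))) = 59768832 * sqrt(6)/5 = 29280628.18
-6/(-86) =3/43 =0.07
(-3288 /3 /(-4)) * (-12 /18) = -548 /3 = -182.67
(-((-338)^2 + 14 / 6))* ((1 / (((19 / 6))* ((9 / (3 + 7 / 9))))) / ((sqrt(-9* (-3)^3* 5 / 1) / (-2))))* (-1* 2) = -93225008* sqrt(15) / 207765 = -1737.82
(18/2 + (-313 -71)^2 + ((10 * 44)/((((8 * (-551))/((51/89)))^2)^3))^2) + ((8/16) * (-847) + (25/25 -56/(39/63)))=396751066639735716149014806954142858701225331947274721570051839590506381/2699867730950712757373843580259627965019423823082141723807975473152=146952.04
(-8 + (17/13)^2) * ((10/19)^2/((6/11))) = -3.19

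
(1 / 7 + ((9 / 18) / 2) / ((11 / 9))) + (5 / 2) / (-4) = -171 / 616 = -0.28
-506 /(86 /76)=-19228 /43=-447.16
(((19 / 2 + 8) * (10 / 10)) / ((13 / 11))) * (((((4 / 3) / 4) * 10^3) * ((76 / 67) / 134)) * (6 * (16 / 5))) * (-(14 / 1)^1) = -655424000 / 58357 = -11231.28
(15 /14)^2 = 225 /196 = 1.15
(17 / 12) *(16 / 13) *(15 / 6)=170 / 39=4.36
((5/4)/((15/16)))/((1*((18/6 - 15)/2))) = -2/9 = -0.22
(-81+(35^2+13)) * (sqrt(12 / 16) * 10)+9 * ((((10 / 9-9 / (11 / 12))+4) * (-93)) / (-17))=9788.16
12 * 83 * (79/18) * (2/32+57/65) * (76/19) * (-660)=-140936158/13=-10841242.92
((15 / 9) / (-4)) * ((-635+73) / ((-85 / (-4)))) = 562 / 51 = 11.02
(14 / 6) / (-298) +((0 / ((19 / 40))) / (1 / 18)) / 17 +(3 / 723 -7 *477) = -719401699 / 215454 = -3339.00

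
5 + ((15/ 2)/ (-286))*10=1355/ 286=4.74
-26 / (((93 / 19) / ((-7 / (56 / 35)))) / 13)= 112385 / 372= 302.11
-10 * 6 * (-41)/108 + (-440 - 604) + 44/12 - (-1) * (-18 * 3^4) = -22280/9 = -2475.56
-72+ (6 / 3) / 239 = -17206 / 239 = -71.99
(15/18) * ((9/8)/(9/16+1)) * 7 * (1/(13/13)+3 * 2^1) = 147/5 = 29.40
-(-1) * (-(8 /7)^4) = -4096 /2401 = -1.71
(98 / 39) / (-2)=-49 / 39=-1.26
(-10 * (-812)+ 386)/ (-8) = -4253/ 4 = -1063.25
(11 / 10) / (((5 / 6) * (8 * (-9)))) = -11 / 600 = -0.02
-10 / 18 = -0.56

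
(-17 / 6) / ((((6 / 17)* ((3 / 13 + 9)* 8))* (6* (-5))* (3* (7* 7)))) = 3757 / 152409600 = 0.00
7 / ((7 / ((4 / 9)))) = 4 / 9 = 0.44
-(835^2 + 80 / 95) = -13247291 / 19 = -697225.84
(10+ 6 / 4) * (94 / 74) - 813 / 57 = 485 / 1406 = 0.34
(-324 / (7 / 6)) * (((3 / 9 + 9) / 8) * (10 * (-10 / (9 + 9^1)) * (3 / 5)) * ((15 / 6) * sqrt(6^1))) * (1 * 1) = 2700 * sqrt(6) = 6613.62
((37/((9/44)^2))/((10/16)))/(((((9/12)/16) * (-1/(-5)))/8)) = 293404672/243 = 1207426.63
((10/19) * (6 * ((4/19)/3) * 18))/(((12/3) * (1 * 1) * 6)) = 60/361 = 0.17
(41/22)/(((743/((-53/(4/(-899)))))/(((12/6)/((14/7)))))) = 1953527/65384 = 29.88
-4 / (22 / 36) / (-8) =0.82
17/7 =2.43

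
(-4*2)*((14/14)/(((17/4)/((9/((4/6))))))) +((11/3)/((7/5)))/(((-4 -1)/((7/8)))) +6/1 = -8107/408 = -19.87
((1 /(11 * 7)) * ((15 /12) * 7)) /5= 1 /44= 0.02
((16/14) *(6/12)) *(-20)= -11.43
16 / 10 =8 / 5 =1.60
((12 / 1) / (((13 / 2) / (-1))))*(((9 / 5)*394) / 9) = -9456 / 65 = -145.48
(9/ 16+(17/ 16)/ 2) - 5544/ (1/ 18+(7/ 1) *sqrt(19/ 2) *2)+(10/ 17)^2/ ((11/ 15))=106234144631/ 61371179936 - 12573792 *sqrt(38)/ 603287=-126.75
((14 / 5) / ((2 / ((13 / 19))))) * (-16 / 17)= -1456 / 1615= -0.90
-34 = -34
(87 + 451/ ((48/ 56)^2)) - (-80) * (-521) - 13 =-1475717/ 36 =-40992.14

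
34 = 34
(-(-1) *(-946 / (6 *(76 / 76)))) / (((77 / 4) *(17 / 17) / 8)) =-1376 / 21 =-65.52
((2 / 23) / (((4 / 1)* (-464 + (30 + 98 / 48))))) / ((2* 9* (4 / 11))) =-11 / 1430646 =-0.00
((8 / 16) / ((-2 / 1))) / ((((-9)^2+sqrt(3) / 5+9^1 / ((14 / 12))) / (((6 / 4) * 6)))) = -0.03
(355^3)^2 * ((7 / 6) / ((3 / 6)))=4670322851286458.33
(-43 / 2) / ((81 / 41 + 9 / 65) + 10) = -114595 / 64568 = -1.77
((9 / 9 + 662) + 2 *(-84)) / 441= 55 / 49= 1.12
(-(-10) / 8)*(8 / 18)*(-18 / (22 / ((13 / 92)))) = -65 / 1012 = -0.06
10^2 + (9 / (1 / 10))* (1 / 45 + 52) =4782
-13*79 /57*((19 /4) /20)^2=-19513 /19200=-1.02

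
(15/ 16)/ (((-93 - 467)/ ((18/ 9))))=-3/ 896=-0.00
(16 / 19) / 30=8 / 285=0.03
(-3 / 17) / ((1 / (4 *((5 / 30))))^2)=-4 / 51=-0.08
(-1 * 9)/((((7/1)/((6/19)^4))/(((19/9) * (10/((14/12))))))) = -77760/336091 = -0.23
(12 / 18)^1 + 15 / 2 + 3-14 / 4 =23 / 3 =7.67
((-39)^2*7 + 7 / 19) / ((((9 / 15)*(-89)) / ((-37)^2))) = -1384743500 / 5073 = -272963.43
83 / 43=1.93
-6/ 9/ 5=-2/ 15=-0.13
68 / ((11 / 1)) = 68 / 11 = 6.18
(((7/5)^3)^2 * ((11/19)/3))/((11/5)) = 117649/178125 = 0.66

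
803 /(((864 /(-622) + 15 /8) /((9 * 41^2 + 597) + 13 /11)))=31420770376 /1209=25989057.38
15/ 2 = 7.50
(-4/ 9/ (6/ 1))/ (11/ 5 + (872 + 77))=-5/ 64206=-0.00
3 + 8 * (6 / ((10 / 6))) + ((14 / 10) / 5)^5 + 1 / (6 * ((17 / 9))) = 10588462063 / 332031250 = 31.89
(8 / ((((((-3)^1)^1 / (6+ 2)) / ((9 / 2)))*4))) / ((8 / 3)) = -9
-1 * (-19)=19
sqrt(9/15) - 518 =-517.23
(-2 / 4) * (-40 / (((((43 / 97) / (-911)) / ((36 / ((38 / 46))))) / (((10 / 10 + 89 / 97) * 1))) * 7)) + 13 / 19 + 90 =-2805507137 / 5719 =-490559.04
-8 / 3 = -2.67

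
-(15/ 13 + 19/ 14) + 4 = 271/ 182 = 1.49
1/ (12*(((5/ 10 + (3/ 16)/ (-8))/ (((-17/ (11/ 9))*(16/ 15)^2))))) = -139264/ 50325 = -2.77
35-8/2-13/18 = 545/18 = 30.28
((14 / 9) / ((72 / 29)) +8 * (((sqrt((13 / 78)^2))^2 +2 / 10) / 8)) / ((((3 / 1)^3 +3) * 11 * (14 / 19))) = 3287 / 935550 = 0.00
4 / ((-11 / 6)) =-24 / 11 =-2.18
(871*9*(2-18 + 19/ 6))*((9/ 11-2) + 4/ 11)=164619/ 2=82309.50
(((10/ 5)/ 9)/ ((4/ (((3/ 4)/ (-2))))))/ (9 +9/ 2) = -1/ 648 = -0.00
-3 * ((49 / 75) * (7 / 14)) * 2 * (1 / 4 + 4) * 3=-2499 / 100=-24.99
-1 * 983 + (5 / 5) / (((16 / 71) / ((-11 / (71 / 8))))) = -1977 / 2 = -988.50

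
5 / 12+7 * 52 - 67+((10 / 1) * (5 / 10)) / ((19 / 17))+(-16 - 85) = 45803 / 228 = 200.89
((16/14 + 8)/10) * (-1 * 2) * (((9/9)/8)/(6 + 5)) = -8/385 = -0.02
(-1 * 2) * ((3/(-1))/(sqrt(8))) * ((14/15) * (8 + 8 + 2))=126 * sqrt(2)/5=35.64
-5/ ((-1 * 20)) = 0.25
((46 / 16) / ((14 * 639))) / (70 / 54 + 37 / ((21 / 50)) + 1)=69 / 19407424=0.00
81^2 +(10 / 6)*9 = 6576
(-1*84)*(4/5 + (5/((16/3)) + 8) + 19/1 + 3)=-53319/20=-2665.95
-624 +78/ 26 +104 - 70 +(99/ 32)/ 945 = -1972309/ 3360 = -587.00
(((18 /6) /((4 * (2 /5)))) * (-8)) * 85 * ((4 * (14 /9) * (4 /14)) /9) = -6800 /27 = -251.85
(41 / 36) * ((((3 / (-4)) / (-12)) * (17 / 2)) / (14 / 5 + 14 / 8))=3485 / 26208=0.13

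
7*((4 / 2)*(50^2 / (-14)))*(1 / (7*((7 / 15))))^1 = -37500 / 49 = -765.31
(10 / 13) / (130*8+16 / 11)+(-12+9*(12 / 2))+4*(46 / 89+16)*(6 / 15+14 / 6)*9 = 11049419999 / 6627296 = 1667.26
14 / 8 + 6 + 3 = 43 / 4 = 10.75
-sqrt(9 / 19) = -3*sqrt(19) / 19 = -0.69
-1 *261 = -261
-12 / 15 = -4 / 5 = -0.80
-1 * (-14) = 14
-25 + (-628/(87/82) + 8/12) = -17871/29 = -616.24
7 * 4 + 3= 31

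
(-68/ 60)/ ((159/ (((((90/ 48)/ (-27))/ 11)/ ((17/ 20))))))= 5/ 94446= 0.00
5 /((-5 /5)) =-5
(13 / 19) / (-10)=-13 / 190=-0.07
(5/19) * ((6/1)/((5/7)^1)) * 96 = 4032/19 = 212.21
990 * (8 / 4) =1980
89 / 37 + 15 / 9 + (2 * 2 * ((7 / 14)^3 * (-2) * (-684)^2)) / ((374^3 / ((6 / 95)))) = 14776548832 / 3629257665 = 4.07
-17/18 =-0.94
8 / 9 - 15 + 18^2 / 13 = 1265 / 117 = 10.81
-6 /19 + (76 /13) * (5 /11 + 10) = 60.80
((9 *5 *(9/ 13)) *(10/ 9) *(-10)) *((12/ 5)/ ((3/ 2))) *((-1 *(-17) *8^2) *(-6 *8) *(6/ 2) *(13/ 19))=1128038400/ 19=59370442.11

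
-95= -95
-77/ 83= -0.93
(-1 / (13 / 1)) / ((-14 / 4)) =2 / 91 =0.02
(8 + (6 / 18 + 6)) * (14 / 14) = 43 / 3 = 14.33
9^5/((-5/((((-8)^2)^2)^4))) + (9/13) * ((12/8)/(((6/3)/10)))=-432141213394475679069/130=-3324163179957505223.61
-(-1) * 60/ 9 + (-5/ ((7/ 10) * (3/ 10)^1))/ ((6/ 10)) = -33.02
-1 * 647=-647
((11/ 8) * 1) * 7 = 77/ 8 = 9.62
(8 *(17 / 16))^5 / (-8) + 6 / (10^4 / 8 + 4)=-296749857 / 53504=-5546.31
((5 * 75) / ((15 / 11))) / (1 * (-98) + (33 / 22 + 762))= 50 / 121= 0.41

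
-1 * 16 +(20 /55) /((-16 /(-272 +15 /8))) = -3471 /352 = -9.86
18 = 18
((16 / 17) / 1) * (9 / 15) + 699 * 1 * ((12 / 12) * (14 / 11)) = 832338 / 935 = 890.20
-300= -300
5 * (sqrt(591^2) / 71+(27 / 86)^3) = 1886532945 / 45159976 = 41.77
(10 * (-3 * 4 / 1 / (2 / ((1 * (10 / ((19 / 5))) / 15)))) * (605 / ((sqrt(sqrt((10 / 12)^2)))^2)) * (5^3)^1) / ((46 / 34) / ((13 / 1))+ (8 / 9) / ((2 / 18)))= -1337050000 / 11343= -117874.46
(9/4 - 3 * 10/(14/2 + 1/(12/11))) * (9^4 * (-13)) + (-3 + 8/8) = 9979129/76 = 131304.33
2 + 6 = 8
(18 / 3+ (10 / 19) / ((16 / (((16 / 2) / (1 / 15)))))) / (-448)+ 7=8485 / 1216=6.98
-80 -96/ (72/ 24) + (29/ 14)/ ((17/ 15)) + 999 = 211541/ 238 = 888.83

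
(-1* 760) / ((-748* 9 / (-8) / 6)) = -5.42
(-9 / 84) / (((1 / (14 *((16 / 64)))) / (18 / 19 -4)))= 87 / 76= 1.14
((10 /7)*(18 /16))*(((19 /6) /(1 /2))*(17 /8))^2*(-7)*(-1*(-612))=-79811685 /64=-1247057.58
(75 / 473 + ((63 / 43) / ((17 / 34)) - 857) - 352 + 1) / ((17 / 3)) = -1709769 / 8041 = -212.63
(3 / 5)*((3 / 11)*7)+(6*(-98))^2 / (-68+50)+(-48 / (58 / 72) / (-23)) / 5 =-704584451 / 36685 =-19206.34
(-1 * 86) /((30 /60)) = -172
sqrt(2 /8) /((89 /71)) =0.40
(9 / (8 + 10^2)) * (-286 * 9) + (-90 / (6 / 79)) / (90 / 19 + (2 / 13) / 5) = -2726451 / 5888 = -463.05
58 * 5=290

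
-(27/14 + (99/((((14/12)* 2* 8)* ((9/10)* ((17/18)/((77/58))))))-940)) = 12834793/13804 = 929.79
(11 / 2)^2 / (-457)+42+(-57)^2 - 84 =5862275 / 1828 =3206.93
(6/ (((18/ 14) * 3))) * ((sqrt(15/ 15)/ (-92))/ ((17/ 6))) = -0.01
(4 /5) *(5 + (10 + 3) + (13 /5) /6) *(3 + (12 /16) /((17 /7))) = 1659 /34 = 48.79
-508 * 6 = -3048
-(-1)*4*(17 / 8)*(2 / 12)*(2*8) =22.67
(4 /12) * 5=5 /3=1.67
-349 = -349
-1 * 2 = -2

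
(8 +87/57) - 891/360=7.05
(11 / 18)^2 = 121 / 324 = 0.37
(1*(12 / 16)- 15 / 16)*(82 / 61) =-123 / 488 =-0.25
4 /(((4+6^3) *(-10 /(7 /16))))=-7 /8800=-0.00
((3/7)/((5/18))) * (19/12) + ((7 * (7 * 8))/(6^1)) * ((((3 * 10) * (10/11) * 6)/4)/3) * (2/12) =348643/2310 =150.93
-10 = -10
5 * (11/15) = 11/3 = 3.67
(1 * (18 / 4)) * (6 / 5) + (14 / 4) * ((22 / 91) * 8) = 791 / 65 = 12.17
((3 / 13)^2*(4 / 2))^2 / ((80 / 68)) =1377 / 142805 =0.01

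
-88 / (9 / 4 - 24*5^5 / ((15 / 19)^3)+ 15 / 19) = 60192 / 104254721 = 0.00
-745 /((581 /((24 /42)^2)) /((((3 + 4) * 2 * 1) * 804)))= -19167360 /4067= -4712.90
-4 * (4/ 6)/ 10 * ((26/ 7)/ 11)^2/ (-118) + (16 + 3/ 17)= 1442993359/ 89201805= 16.18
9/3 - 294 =-291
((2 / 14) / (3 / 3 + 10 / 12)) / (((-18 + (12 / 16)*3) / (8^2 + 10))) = -592 / 1617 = -0.37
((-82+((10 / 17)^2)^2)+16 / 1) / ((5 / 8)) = -44019088 / 417605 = -105.41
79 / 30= 2.63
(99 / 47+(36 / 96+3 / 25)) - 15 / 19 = 323607 / 178600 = 1.81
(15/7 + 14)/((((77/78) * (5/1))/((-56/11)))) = -70512/4235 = -16.65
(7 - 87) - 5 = -85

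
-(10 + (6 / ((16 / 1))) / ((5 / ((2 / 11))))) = -2203 / 220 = -10.01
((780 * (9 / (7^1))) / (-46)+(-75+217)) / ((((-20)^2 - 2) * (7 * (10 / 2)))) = 9676 / 1121365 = 0.01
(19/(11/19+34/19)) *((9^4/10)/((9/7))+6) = 621281/150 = 4141.87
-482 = -482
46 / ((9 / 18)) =92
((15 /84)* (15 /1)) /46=0.06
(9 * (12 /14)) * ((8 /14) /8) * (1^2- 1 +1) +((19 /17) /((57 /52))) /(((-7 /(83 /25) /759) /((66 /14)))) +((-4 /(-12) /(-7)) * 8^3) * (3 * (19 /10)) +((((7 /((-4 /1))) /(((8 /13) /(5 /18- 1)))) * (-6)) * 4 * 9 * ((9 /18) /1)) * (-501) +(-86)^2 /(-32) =36328189351 /333200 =109028.18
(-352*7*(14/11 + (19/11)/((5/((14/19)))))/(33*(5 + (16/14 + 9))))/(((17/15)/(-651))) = 42872256/9911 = 4325.72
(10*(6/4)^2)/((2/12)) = 135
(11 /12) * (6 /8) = 11 /16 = 0.69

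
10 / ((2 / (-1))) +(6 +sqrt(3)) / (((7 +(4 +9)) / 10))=-2 +sqrt(3) / 2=-1.13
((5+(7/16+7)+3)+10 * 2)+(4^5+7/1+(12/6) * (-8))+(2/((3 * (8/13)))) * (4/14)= 353051/336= 1050.75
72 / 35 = 2.06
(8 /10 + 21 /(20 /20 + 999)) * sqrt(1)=821 /1000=0.82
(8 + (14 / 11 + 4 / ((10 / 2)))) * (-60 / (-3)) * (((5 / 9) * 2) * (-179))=-3966640 / 99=-40067.07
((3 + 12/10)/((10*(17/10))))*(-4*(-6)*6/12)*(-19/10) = -2394/425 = -5.63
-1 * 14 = -14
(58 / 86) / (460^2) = 0.00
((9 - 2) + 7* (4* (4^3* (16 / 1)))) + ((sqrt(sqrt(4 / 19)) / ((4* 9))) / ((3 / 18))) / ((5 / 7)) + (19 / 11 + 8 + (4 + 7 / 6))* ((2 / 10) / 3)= 7* 19^(3 / 4)* sqrt(2) / 570 + 28393193 / 990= 28680.15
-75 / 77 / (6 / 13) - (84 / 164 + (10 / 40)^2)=-135629 / 50512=-2.69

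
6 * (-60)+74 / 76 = -13643 / 38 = -359.03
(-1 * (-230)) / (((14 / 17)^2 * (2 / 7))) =33235 / 28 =1186.96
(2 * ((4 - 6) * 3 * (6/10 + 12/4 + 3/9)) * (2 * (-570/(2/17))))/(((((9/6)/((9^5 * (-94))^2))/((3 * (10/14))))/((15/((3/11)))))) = 7750134985752937166400/7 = 1107162140821848166628.57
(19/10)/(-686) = -19/6860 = -0.00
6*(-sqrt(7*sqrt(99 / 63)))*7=-42*77^(1 / 4)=-124.41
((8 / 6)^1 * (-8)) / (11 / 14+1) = -448 / 75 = -5.97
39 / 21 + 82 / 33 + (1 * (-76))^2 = 5780.34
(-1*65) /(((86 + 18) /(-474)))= 296.25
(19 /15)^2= 361 /225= 1.60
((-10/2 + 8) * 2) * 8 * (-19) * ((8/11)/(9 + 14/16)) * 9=-604.50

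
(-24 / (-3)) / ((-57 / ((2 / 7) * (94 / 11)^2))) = -141376 / 48279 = -2.93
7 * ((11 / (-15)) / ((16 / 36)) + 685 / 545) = -5999 / 2180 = -2.75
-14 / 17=-0.82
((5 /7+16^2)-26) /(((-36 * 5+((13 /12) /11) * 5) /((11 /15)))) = -156332 /165865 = -0.94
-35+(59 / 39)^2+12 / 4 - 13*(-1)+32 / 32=-23897 / 1521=-15.71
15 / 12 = 1.25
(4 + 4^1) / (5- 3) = 4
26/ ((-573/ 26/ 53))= -35828/ 573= -62.53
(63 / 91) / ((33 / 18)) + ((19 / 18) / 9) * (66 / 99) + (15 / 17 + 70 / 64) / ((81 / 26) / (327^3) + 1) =773949078699431 / 318246836718096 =2.43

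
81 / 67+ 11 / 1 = 818 / 67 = 12.21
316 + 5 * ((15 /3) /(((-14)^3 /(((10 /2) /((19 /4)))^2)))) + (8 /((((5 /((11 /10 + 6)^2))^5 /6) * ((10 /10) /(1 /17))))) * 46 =27812757099266513001648187 /2055655273437500000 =13529874.13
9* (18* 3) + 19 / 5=2449 / 5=489.80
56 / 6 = 28 / 3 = 9.33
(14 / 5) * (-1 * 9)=-126 / 5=-25.20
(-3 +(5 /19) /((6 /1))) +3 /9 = -299 /114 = -2.62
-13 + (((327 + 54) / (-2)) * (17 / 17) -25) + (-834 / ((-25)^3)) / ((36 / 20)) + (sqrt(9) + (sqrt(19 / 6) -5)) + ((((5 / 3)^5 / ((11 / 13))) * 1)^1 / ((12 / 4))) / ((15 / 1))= -34601875811 / 150356250 + sqrt(114) / 6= -228.35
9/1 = 9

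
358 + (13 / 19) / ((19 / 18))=129472 / 361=358.65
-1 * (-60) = 60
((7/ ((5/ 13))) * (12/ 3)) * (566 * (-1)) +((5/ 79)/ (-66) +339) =-40865.80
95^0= 1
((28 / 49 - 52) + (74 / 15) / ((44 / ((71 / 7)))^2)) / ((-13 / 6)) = 36403883 / 1541540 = 23.62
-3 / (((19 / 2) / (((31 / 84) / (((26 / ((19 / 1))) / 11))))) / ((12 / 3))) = -341 / 91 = -3.75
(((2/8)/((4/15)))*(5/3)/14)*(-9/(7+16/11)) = -825/6944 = -0.12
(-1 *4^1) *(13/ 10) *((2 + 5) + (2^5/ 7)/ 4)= -42.34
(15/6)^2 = 25/4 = 6.25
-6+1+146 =141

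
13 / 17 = 0.76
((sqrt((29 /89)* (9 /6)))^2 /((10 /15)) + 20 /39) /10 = 0.12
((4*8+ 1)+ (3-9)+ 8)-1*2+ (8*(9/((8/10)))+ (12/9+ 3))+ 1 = 385/3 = 128.33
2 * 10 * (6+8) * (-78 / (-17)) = 21840 / 17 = 1284.71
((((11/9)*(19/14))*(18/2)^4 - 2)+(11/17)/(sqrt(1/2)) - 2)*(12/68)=33*sqrt(2)/289+456915/238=1919.97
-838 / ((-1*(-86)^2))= 419 / 3698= 0.11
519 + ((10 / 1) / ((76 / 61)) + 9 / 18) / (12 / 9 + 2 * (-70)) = 2050845 / 3952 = 518.94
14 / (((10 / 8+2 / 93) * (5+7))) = 434 / 473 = 0.92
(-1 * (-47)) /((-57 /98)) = -4606 /57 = -80.81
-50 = -50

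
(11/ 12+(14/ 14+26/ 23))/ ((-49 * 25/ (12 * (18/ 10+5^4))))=-2635694/ 140875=-18.71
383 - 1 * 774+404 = 13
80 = 80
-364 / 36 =-91 / 9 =-10.11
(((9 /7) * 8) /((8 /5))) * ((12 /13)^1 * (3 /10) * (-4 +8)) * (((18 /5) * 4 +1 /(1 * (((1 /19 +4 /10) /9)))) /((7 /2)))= 104976 /1505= 69.75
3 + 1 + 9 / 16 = 73 / 16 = 4.56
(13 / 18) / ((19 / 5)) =65 / 342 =0.19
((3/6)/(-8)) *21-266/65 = -5621/1040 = -5.40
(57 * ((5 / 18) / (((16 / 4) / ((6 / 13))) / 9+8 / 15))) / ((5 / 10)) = 4275 / 202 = 21.16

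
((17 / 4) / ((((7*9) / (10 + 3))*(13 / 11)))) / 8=187 / 2016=0.09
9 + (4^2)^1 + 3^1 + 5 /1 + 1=34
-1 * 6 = -6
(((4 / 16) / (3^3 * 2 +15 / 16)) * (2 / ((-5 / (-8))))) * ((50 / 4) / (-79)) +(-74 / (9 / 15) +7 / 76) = -216806571 / 1759172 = -123.24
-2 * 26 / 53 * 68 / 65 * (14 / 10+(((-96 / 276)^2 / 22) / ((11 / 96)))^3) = -499372200580173296 / 347487355007365925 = -1.44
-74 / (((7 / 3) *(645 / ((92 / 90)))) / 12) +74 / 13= 1493542 / 293475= 5.09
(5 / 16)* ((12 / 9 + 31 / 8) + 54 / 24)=895 / 384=2.33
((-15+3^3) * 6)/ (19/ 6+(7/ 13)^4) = 12338352/ 557065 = 22.15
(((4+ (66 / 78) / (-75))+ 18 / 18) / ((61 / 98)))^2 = 227216195584 / 3537275625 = 64.23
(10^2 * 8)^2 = 640000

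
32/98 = 16/49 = 0.33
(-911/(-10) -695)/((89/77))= -465003/890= -522.48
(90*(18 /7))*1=1620 /7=231.43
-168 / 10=-84 / 5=-16.80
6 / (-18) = -1 / 3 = -0.33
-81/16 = -5.06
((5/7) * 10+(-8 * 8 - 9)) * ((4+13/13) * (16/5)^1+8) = -11064/7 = -1580.57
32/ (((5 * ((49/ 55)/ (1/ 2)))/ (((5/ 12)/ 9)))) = 220/ 1323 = 0.17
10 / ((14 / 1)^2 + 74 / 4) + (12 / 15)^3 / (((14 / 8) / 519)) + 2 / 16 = 456504623 / 3003000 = 152.02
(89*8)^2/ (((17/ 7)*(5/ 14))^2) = 4868690176/ 7225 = 673867.15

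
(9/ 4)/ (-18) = -0.12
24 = 24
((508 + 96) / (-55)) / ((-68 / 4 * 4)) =151 / 935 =0.16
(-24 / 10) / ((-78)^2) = -1 / 2535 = -0.00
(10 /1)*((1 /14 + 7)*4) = 1980 /7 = 282.86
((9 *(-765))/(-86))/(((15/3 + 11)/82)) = 282285/688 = 410.30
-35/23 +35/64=-1435/1472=-0.97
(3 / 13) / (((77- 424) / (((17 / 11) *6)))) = -306 / 49621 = -0.01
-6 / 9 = -2 / 3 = -0.67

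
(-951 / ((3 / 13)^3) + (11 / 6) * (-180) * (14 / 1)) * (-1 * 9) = 738029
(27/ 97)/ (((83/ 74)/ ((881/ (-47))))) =-1760238/ 378397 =-4.65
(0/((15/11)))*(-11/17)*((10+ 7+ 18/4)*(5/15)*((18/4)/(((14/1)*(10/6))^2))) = 0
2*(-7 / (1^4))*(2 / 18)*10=-15.56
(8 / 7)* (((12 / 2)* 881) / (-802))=-7.53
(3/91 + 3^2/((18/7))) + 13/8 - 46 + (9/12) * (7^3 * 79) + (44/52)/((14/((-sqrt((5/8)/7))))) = 14765229/728 - 11 * sqrt(70)/5096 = 20281.89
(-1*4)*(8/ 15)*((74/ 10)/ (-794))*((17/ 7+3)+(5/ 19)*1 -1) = 123136/ 1320025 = 0.09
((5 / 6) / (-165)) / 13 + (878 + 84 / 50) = 56607383 / 64350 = 879.68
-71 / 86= -0.83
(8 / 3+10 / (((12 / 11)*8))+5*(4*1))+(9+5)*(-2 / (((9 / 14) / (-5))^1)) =34789 / 144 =241.59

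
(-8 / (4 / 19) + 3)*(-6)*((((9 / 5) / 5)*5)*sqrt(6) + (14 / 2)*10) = 378*sqrt(6) + 14700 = 15625.91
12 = 12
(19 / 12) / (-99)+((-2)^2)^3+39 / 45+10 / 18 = 388513 / 5940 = 65.41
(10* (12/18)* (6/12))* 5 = 50/3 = 16.67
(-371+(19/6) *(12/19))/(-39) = 123/13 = 9.46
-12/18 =-2/3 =-0.67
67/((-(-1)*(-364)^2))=67/132496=0.00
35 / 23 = 1.52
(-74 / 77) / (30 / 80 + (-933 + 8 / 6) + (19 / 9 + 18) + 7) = 5328 / 5012777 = 0.00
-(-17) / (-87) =-17 / 87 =-0.20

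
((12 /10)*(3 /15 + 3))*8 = 768 /25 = 30.72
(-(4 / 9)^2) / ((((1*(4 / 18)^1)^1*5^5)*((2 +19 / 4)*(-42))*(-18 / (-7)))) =8 / 20503125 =0.00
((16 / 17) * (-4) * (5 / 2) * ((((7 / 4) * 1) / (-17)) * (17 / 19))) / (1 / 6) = 1680 / 323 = 5.20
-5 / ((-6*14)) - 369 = -30991 / 84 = -368.94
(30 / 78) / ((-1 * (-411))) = 5 / 5343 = 0.00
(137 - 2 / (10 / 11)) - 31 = 519 / 5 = 103.80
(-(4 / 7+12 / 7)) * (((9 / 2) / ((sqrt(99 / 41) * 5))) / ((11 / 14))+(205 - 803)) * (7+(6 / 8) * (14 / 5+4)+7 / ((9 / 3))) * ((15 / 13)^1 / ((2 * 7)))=79672 / 49 - 5196 * sqrt(451) / 55055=1623.95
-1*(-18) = 18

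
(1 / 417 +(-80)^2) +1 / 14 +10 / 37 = 1382512727 / 216006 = 6400.34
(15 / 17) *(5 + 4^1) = 135 / 17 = 7.94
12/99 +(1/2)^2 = 49/132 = 0.37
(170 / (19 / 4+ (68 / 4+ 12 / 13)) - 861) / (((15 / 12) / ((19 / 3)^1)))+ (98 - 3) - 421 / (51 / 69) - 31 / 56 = -80805842683 / 16836120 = -4799.55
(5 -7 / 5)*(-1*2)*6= -216 / 5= -43.20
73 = 73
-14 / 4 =-7 / 2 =-3.50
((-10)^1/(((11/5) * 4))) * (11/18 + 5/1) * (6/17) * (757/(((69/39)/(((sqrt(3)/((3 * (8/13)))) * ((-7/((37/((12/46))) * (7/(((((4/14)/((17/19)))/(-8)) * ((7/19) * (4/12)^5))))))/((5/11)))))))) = -64606165 * sqrt(3)/131957094816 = -0.00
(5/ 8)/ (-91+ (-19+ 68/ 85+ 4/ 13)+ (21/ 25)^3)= -1015625/ 175986856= -0.01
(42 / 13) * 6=252 / 13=19.38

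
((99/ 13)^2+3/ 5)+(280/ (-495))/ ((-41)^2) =8239690208/ 140624055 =58.59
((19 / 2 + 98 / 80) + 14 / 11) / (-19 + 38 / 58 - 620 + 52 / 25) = -765455 / 40593696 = -0.02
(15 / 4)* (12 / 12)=15 / 4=3.75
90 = 90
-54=-54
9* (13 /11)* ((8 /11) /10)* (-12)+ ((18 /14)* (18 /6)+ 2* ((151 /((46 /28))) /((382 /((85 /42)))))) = -248457658 /55813065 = -4.45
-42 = -42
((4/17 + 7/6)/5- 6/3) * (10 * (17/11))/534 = -877/17622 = -0.05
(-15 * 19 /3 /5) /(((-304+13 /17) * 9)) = 323 /46395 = 0.01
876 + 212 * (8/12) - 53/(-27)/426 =11701421/11502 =1017.34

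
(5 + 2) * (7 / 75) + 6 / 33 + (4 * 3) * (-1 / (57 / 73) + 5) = 712691 / 15675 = 45.47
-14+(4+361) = 351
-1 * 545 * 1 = -545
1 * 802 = 802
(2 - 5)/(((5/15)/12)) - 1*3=-111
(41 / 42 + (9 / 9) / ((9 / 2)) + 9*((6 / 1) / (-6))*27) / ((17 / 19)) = -578873 / 2142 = -270.25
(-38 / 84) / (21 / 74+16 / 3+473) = -703 / 743771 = -0.00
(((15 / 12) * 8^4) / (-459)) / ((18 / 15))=-12800 / 1377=-9.30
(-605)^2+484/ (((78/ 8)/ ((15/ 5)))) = 4760261/ 13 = 366173.92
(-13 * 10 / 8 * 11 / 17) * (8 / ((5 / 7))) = -2002 / 17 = -117.76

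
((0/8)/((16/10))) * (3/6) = 0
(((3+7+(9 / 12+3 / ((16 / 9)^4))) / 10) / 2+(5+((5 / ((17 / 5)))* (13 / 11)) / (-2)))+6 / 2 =376653917 / 49020928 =7.68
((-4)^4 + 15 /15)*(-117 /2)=-30069 /2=-15034.50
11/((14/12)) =66/7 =9.43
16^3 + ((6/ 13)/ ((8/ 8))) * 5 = 53278/ 13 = 4098.31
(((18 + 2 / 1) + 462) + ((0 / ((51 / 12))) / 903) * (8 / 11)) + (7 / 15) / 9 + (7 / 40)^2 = 20825963 / 43200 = 482.08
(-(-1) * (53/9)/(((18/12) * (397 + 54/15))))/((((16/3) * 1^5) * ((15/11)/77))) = 44891/432648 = 0.10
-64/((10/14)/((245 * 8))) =-175616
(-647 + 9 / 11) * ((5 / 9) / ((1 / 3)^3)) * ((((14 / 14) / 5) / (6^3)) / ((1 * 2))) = -4.49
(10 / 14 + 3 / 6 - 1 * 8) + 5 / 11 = -975 / 154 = -6.33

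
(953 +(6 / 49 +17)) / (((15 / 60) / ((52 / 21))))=9887488 / 1029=9608.83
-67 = -67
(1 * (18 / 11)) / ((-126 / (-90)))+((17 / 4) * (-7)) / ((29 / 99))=-896697 / 8932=-100.39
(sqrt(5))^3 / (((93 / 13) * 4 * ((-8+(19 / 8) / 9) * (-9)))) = 130 * sqrt(5) / 51801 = 0.01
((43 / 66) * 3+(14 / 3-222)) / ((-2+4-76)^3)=14215 / 26744784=0.00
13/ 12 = 1.08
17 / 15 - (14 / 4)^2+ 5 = -367 / 60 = -6.12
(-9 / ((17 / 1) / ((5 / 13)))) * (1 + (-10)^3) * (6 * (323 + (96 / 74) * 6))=89222310 / 221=403720.86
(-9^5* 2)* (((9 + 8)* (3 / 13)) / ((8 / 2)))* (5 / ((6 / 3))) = -15057495 / 52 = -289567.21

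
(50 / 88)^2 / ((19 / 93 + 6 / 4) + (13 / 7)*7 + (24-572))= -58125 / 96018824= -0.00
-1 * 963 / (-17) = 963 / 17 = 56.65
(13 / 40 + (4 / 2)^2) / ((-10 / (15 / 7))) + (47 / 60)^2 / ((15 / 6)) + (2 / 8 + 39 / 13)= 323651 / 126000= 2.57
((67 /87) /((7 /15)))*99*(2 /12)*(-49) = -77385 /58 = -1334.22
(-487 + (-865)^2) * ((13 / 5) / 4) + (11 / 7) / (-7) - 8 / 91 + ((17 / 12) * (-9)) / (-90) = 37152097217 / 76440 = 486029.53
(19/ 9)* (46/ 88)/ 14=437/ 5544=0.08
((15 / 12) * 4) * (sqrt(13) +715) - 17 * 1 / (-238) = 5 * sqrt(13) +50051 / 14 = 3593.10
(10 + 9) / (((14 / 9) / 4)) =342 / 7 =48.86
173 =173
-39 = -39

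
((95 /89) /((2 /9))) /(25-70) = -19 /178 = -0.11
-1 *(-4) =4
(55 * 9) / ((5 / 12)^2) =14256 / 5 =2851.20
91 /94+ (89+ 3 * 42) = 20301 /94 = 215.97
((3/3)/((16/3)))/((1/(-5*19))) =-285/16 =-17.81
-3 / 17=-0.18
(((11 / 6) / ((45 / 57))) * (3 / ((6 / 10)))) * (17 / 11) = 323 / 18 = 17.94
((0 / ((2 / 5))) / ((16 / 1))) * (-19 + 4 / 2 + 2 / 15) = 0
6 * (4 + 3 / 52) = 633 / 26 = 24.35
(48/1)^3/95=110592/95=1164.13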